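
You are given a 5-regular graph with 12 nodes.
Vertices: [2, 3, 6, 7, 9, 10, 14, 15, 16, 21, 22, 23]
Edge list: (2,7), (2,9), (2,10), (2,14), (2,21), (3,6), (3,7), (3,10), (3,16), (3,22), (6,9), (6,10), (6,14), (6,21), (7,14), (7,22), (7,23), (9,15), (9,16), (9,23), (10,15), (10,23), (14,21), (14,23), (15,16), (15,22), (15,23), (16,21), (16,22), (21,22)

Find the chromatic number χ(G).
Clique number ω(G) = 3 (lower bound: χ ≥ ω).
Suppose a proper 3-coloring c exists. The clique [2, 7, 14] takes 3 distinct colors; by symmetry let c(2) = 1, c(7) = 2, c(14) = 3.
- Vertex 21: neighbors [2, 14] already have colors [1, 3] ⇒ c(21) = 2.
- Vertex 6: neighbors [21, 14] already have colors [2, 3] ⇒ c(6) = 1.
- Vertex 3: neighbors [6, 7] already have colors [1, 2] ⇒ c(3) = 3.
- Vertex 16: neighbors [21, 3] already have colors [2, 3] ⇒ c(16) = 1.
- Vertex 22: neighbors [16, 7, 3] already have colors [1, 2, 3] — all 3 colors blocked. Contradiction.
The forced assignments end in a contradiction, so G has no proper 3-coloring (χ ≥ 4).
The coloring below uses 4 colors, so χ(G) = 4.
A valid 4-coloring: color 1: [3, 14, 15]; color 2: [7, 9, 10, 21]; color 3: [2, 6, 16, 23]; color 4: [22].

χ(G) = 4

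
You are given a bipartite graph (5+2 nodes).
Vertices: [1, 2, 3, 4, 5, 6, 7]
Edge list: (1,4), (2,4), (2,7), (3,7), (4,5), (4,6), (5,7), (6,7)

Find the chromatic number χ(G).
Clique number ω(G) = 2 (lower bound: χ ≥ ω).
The graph is bipartite (no odd cycle), so 2 colors suffice: χ(G) = 2.
A valid 2-coloring: color 1: [4, 7]; color 2: [1, 2, 3, 5, 6].

χ(G) = 2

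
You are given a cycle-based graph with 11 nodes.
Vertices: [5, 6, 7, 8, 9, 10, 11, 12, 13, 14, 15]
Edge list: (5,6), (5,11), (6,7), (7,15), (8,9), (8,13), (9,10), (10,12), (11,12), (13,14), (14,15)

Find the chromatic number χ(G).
χ(G) = 3

Clique number ω(G) = 2 (lower bound: χ ≥ ω).
Odd cycle [6, 7, 15, 14, 13, 8, 9, 10, 12, 11, 5] needs 3 colors (χ ≥ 3).
The coloring below uses 3 colors, so χ(G) = 3.
A valid 3-coloring: color 1: [6, 9, 11, 13, 15]; color 2: [5, 7, 8, 10, 14]; color 3: [12].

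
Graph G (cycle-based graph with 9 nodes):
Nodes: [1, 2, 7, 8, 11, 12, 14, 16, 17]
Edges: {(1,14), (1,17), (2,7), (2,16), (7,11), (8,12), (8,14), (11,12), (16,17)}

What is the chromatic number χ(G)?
Clique number ω(G) = 2 (lower bound: χ ≥ ω).
Odd cycle [8, 14, 1, 17, 16, 2, 7, 11, 12] needs 3 colors (χ ≥ 3).
The coloring below uses 3 colors, so χ(G) = 3.
A valid 3-coloring: color 1: [1, 8, 11, 16]; color 2: [2, 12, 14, 17]; color 3: [7].

χ(G) = 3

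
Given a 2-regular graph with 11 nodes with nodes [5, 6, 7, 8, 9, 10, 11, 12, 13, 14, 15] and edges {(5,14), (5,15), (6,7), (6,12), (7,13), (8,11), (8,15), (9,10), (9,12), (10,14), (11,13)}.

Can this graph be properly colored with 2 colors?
Odd cycle [6, 7, 13, 11, 8, 15, 5, 14, 10, 9, 12] needs 3 colors (χ ≥ 3).
Hence χ(G) ≥ 3 > 2, so no proper 2-coloring exists.

No, G is not 2-colorable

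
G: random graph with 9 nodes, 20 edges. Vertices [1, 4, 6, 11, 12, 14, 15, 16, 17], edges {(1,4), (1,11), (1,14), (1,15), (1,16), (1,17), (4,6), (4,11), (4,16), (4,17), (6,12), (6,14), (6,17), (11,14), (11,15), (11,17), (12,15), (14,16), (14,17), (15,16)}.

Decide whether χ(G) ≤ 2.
No, G is not 2-colorable

The clique on vertices [1, 4, 11, 17] has size 4 > 2, so it alone needs 4 colors.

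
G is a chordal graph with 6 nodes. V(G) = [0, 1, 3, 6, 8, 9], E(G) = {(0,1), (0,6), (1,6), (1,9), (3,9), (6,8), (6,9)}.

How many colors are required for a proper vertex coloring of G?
χ(G) = 3

Clique number ω(G) = 3 (lower bound: χ ≥ ω).
The clique on [0, 1, 6] has size 3, forcing χ ≥ 3, and the coloring below uses 3 colors, so χ(G) = 3.
A valid 3-coloring: color 1: [3, 6]; color 2: [1, 8]; color 3: [0, 9].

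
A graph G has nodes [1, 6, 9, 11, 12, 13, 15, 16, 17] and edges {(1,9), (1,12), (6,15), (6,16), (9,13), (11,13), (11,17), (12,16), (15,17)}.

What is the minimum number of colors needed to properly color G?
χ(G) = 3

Clique number ω(G) = 2 (lower bound: χ ≥ ω).
Odd cycle [13, 11, 17, 15, 6, 16, 12, 1, 9] needs 3 colors (χ ≥ 3).
The coloring below uses 3 colors, so χ(G) = 3.
A valid 3-coloring: color 1: [1, 6, 13, 17]; color 2: [9, 11, 15, 16]; color 3: [12].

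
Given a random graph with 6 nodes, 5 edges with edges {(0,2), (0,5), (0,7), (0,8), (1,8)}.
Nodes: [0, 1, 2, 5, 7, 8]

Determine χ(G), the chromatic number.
χ(G) = 2

Clique number ω(G) = 2 (lower bound: χ ≥ ω).
The graph is bipartite (no odd cycle), so 2 colors suffice: χ(G) = 2.
A valid 2-coloring: color 1: [0, 1]; color 2: [2, 5, 7, 8].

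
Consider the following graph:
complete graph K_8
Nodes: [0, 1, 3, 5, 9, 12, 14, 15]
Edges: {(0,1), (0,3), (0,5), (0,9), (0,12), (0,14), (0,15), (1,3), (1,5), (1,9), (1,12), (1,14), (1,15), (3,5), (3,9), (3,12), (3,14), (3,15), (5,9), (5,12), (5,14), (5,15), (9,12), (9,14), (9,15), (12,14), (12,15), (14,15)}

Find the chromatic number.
Clique number ω(G) = 8 (lower bound: χ ≥ ω).
The clique on [0, 1, 3, 5, 9, 12, 14, 15] has size 8, forcing χ ≥ 8, and the coloring below uses 8 colors, so χ(G) = 8.
A valid 8-coloring: color 1: [1]; color 2: [15]; color 3: [3]; color 4: [0]; color 5: [12]; color 6: [9]; color 7: [14]; color 8: [5].

χ(G) = 8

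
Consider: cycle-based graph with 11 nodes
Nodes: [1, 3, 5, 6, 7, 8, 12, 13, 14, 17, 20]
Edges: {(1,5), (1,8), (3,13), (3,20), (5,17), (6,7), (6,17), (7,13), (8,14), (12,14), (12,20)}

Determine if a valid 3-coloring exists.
Yes, G is 3-colorable

A valid 3-coloring: color 1: [5, 6, 8, 13, 20]; color 2: [1, 3, 7, 14, 17]; color 3: [12].
(χ(G) = 3 ≤ 3.)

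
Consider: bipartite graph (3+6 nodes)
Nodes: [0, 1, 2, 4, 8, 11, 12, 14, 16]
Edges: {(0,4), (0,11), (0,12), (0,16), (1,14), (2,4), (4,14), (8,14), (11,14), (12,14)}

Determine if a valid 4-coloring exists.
Yes, G is 4-colorable

A valid 4-coloring: color 1: [0, 2, 14]; color 2: [1, 4, 8, 11, 12, 16].
(χ(G) = 2 ≤ 4.)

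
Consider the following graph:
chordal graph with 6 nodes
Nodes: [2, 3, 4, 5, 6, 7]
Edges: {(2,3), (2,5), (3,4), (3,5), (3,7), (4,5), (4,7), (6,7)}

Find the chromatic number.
χ(G) = 3

Clique number ω(G) = 3 (lower bound: χ ≥ ω).
The clique on [2, 3, 5] has size 3, forcing χ ≥ 3, and the coloring below uses 3 colors, so χ(G) = 3.
A valid 3-coloring: color 1: [3, 6]; color 2: [5, 7]; color 3: [2, 4].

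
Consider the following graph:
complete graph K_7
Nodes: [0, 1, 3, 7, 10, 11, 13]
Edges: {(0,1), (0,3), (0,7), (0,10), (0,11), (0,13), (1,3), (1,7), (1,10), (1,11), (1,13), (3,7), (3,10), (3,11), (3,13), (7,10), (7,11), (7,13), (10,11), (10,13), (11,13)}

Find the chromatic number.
Clique number ω(G) = 7 (lower bound: χ ≥ ω).
The clique on [0, 1, 3, 7, 10, 11, 13] has size 7, forcing χ ≥ 7, and the coloring below uses 7 colors, so χ(G) = 7.
A valid 7-coloring: color 1: [3]; color 2: [13]; color 3: [0]; color 4: [7]; color 5: [11]; color 6: [1]; color 7: [10].

χ(G) = 7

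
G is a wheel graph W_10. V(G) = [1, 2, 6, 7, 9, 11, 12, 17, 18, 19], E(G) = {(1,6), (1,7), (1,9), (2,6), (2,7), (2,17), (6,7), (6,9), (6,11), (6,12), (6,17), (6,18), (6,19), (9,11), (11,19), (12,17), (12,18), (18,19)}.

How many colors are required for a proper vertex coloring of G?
Clique number ω(G) = 3 (lower bound: χ ≥ ω).
Odd cycle [9, 1, 7, 2, 17, 12, 18, 19, 11] needs 3 colors (χ ≥ 3).
Vertex 6 is adjacent to every vertex of [1, 2, 7, 9, 11, 12, 17, 18, 19], which already need 3 colors among themselves, so 6 needs a new color (χ ≥ 4).
The coloring below uses 4 colors, so χ(G) = 4.
A valid 4-coloring: color 1: [6]; color 2: [7, 9, 17, 19]; color 3: [1, 2, 11, 12]; color 4: [18].

χ(G) = 4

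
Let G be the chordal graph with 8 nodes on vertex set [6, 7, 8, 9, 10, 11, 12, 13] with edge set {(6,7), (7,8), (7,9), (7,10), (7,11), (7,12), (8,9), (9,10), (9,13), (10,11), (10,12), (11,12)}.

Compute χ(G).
χ(G) = 4

Clique number ω(G) = 4 (lower bound: χ ≥ ω).
The clique on [7, 10, 11, 12] has size 4, forcing χ ≥ 4, and the coloring below uses 4 colors, so χ(G) = 4.
A valid 4-coloring: color 1: [7, 13]; color 2: [6, 9, 12]; color 3: [8, 10]; color 4: [11].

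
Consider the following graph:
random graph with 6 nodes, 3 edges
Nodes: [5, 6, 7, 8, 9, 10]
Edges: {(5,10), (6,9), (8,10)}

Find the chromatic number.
χ(G) = 2

Clique number ω(G) = 2 (lower bound: χ ≥ ω).
The graph is bipartite (no odd cycle), so 2 colors suffice: χ(G) = 2.
A valid 2-coloring: color 1: [7, 9, 10]; color 2: [5, 6, 8].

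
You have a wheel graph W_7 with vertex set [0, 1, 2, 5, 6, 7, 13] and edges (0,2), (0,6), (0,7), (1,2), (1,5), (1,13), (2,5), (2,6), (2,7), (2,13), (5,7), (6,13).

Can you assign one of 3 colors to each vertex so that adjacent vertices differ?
Yes, G is 3-colorable

A valid 3-coloring: color 1: [2]; color 2: [0, 5, 13]; color 3: [1, 6, 7].
(χ(G) = 3 ≤ 3.)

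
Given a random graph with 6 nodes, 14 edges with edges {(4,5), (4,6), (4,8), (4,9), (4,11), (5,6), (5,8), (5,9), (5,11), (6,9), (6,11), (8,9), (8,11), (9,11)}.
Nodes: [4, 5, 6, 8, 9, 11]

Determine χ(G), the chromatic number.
Clique number ω(G) = 5 (lower bound: χ ≥ ω).
The clique on [4, 5, 8, 9, 11] has size 5, forcing χ ≥ 5, and the coloring below uses 5 colors, so χ(G) = 5.
A valid 5-coloring: color 1: [4]; color 2: [11]; color 3: [9]; color 4: [5]; color 5: [6, 8].

χ(G) = 5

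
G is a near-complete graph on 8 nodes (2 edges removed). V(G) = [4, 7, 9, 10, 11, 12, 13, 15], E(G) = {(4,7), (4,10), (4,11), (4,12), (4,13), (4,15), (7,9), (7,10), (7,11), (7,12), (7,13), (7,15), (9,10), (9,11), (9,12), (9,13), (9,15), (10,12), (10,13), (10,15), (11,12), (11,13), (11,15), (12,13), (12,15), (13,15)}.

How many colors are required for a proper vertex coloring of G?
Clique number ω(G) = 6 (lower bound: χ ≥ ω).
The clique on [7, 9, 10, 12, 13, 15] has size 6, forcing χ ≥ 6, and the coloring below uses 6 colors, so χ(G) = 6.
A valid 6-coloring: color 1: [12]; color 2: [15]; color 3: [13]; color 4: [7]; color 5: [10, 11]; color 6: [4, 9].

χ(G) = 6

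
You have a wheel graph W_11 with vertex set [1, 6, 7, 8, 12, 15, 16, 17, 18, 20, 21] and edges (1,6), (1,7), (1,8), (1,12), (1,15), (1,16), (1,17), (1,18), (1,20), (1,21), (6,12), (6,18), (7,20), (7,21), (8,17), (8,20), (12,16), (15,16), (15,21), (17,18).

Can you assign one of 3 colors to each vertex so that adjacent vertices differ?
Yes, G is 3-colorable

A valid 3-coloring: color 1: [1]; color 2: [6, 16, 17, 20, 21]; color 3: [7, 8, 12, 15, 18].
(χ(G) = 3 ≤ 3.)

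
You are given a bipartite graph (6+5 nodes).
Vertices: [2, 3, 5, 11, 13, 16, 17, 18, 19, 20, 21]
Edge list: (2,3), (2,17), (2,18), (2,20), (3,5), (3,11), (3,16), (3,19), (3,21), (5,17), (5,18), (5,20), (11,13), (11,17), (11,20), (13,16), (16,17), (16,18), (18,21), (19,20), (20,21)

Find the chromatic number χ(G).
Clique number ω(G) = 2 (lower bound: χ ≥ ω).
The graph is bipartite (no odd cycle), so 2 colors suffice: χ(G) = 2.
A valid 2-coloring: color 1: [3, 13, 17, 18, 20]; color 2: [2, 5, 11, 16, 19, 21].

χ(G) = 2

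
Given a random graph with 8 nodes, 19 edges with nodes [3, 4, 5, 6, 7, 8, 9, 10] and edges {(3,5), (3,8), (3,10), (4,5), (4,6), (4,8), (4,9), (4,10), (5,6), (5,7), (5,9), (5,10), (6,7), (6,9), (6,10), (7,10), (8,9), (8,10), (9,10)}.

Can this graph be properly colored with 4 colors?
The clique on vertices [4, 5, 6, 9, 10] has size 5 > 4, so it alone needs 5 colors.

No, G is not 4-colorable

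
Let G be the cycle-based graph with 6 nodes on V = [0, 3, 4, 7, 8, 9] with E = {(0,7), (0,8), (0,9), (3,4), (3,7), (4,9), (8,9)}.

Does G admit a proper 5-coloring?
A valid 5-coloring: color 1: [0, 3]; color 2: [7, 9]; color 3: [4, 8].
(χ(G) = 3 ≤ 5.)

Yes, G is 5-colorable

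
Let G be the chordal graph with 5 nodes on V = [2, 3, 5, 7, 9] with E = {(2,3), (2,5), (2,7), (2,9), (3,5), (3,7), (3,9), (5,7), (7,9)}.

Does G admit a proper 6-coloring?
A valid 6-coloring: color 1: [2]; color 2: [3]; color 3: [7]; color 4: [5, 9].
(χ(G) = 4 ≤ 6.)

Yes, G is 6-colorable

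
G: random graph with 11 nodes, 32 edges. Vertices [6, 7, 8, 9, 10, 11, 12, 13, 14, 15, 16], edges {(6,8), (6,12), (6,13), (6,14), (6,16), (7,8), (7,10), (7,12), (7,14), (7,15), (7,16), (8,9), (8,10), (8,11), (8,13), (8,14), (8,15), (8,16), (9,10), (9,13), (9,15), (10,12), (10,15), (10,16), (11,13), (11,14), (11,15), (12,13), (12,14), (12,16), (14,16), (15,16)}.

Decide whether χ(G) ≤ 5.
A valid 5-coloring: color 1: [8, 12]; color 2: [9, 11, 16]; color 3: [10, 13, 14]; color 4: [6, 7]; color 5: [15].
(χ(G) = 5 ≤ 5.)

Yes, G is 5-colorable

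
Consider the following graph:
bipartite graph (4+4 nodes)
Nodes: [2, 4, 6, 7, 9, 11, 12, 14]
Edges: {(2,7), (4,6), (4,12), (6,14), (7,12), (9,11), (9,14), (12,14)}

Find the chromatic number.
χ(G) = 2

Clique number ω(G) = 2 (lower bound: χ ≥ ω).
The graph is bipartite (no odd cycle), so 2 colors suffice: χ(G) = 2.
A valid 2-coloring: color 1: [4, 7, 11, 14]; color 2: [2, 6, 9, 12].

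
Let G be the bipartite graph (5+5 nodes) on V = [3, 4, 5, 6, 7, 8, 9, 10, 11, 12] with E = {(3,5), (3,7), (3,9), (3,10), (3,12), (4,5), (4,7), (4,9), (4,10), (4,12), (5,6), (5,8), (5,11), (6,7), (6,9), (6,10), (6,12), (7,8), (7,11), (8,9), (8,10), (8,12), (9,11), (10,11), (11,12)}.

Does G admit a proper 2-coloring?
Yes, G is 2-colorable

A valid 2-coloring: color 1: [5, 7, 9, 10, 12]; color 2: [3, 4, 6, 8, 11].
(χ(G) = 2 ≤ 2.)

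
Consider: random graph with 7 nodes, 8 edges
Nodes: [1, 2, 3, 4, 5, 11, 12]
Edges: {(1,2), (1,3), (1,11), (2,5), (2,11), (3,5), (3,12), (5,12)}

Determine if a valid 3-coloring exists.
Yes, G is 3-colorable

A valid 3-coloring: color 1: [2, 3, 4]; color 2: [1, 5]; color 3: [11, 12].
(χ(G) = 3 ≤ 3.)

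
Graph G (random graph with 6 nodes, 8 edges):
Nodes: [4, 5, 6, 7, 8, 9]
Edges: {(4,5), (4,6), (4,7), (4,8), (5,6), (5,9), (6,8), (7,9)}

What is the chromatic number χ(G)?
χ(G) = 3

Clique number ω(G) = 3 (lower bound: χ ≥ ω).
The clique on [4, 6, 8] has size 3, forcing χ ≥ 3, and the coloring below uses 3 colors, so χ(G) = 3.
A valid 3-coloring: color 1: [4, 9]; color 2: [5, 7, 8]; color 3: [6].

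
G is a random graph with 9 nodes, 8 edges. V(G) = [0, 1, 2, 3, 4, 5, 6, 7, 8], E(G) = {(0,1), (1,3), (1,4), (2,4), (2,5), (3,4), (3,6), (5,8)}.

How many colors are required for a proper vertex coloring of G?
Clique number ω(G) = 3 (lower bound: χ ≥ ω).
The clique on [1, 3, 4] has size 3, forcing χ ≥ 3, and the coloring below uses 3 colors, so χ(G) = 3.
A valid 3-coloring: color 1: [0, 4, 5, 6, 7]; color 2: [1, 2, 8]; color 3: [3].

χ(G) = 3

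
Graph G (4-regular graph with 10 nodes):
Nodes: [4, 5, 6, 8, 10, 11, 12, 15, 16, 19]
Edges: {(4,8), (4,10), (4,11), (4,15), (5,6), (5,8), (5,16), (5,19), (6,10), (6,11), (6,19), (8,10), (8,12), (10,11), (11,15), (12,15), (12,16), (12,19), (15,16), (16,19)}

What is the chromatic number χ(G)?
Clique number ω(G) = 3 (lower bound: χ ≥ ω).
Suppose a proper 3-coloring c exists. The clique [4, 8, 10] takes 3 distinct colors; by symmetry let c(4) = 1, c(8) = 2, c(10) = 3.
- Vertex 11: neighbors [4, 10] already have colors [1, 3] ⇒ c(11) = 2.
- Vertex 6: neighbors [11, 10] already have colors [2, 3] ⇒ c(6) = 1.
- Vertex 5: neighbors [6, 8] already have colors [1, 2] ⇒ c(5) = 3.
- Vertex 15: neighbors [4, 11] already have colors [1, 2] ⇒ c(15) = 3.
- Vertex 12: neighbors [8, 15] already have colors [2, 3] ⇒ c(12) = 1.
- Vertex 16: neighbors [12, 5] already have colors [1, 3] ⇒ c(16) = 2.
- Vertex 19: neighbors [6, 16, 5] already have colors [1, 2, 3] — all 3 colors blocked. Contradiction.
The forced assignments end in a contradiction, so G has no proper 3-coloring (χ ≥ 4).
The coloring below uses 4 colors, so χ(G) = 4.
A valid 4-coloring: color 1: [8, 11, 19]; color 2: [5, 10, 15]; color 3: [4, 6, 16]; color 4: [12].

χ(G) = 4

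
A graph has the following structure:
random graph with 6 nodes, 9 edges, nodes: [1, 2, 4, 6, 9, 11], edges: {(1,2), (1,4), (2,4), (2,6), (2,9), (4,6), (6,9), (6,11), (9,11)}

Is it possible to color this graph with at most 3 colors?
Yes, G is 3-colorable

A valid 3-coloring: color 1: [1, 6]; color 2: [2, 11]; color 3: [4, 9].
(χ(G) = 3 ≤ 3.)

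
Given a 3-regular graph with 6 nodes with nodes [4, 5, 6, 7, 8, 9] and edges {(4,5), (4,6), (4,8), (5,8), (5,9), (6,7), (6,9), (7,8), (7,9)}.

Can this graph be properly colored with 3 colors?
Yes, G is 3-colorable

A valid 3-coloring: color 1: [5, 7]; color 2: [4, 9]; color 3: [6, 8].
(χ(G) = 3 ≤ 3.)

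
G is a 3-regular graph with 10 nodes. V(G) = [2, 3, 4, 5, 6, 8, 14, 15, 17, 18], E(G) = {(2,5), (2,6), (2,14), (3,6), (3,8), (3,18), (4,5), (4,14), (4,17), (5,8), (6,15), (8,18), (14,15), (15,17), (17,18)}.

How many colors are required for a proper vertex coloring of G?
Clique number ω(G) = 3 (lower bound: χ ≥ ω).
The clique on [3, 8, 18] has size 3, forcing χ ≥ 3, and the coloring below uses 3 colors, so χ(G) = 3.
A valid 3-coloring: color 1: [6, 8, 14, 17]; color 2: [2, 3, 4, 15]; color 3: [5, 18].

χ(G) = 3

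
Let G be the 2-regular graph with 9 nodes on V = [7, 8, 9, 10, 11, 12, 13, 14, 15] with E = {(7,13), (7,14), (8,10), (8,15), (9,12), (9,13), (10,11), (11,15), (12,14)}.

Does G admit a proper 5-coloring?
Yes, G is 5-colorable

A valid 5-coloring: color 1: [7, 10, 12, 15]; color 2: [8, 11, 13, 14]; color 3: [9].
(χ(G) = 3 ≤ 5.)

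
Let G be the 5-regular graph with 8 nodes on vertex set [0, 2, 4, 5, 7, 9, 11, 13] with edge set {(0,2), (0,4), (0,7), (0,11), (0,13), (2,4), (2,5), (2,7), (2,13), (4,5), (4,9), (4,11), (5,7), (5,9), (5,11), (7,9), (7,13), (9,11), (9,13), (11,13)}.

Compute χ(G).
χ(G) = 4

Clique number ω(G) = 4 (lower bound: χ ≥ ω).
The clique on [0, 2, 7, 13] has size 4, forcing χ ≥ 4, and the coloring below uses 4 colors, so χ(G) = 4.
A valid 4-coloring: color 1: [5, 13]; color 2: [2, 11]; color 3: [0, 9]; color 4: [4, 7].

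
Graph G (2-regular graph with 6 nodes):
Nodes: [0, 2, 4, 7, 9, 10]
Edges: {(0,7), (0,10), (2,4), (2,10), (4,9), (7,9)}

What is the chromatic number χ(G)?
χ(G) = 2

Clique number ω(G) = 2 (lower bound: χ ≥ ω).
The graph is bipartite (no odd cycle), so 2 colors suffice: χ(G) = 2.
A valid 2-coloring: color 1: [0, 2, 9]; color 2: [4, 7, 10].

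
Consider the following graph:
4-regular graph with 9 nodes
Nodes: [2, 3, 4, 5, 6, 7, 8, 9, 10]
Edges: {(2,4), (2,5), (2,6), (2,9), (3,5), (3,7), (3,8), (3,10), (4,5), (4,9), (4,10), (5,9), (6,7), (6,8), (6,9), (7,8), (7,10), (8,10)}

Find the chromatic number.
χ(G) = 4

Clique number ω(G) = 4 (lower bound: χ ≥ ω).
The clique on [2, 4, 5, 9] has size 4, forcing χ ≥ 4, and the coloring below uses 4 colors, so χ(G) = 4.
A valid 4-coloring: color 1: [2, 8]; color 2: [3, 4, 6]; color 3: [5, 10]; color 4: [7, 9].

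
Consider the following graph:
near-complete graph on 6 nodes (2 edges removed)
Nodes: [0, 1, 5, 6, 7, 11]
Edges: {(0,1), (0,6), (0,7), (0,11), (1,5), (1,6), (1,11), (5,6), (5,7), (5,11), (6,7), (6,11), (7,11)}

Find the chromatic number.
χ(G) = 4

Clique number ω(G) = 4 (lower bound: χ ≥ ω).
The clique on [0, 1, 6, 11] has size 4, forcing χ ≥ 4, and the coloring below uses 4 colors, so χ(G) = 4.
A valid 4-coloring: color 1: [6]; color 2: [11]; color 3: [1, 7]; color 4: [0, 5].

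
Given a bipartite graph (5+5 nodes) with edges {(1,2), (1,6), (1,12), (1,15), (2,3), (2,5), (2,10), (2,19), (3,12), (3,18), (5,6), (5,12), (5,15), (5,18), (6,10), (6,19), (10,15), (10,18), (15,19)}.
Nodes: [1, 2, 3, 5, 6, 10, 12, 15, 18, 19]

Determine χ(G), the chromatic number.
Clique number ω(G) = 2 (lower bound: χ ≥ ω).
The graph is bipartite (no odd cycle), so 2 colors suffice: χ(G) = 2.
A valid 2-coloring: color 1: [1, 3, 5, 10, 19]; color 2: [2, 6, 12, 15, 18].

χ(G) = 2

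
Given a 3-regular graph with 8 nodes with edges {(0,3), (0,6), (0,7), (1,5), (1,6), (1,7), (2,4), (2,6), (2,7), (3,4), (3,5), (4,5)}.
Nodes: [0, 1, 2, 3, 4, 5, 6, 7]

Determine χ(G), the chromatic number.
Clique number ω(G) = 3 (lower bound: χ ≥ ω).
The clique on [3, 4, 5] has size 3, forcing χ ≥ 3, and the coloring below uses 3 colors, so χ(G) = 3.
A valid 3-coloring: color 1: [0, 1, 4]; color 2: [2, 5]; color 3: [3, 6, 7].

χ(G) = 3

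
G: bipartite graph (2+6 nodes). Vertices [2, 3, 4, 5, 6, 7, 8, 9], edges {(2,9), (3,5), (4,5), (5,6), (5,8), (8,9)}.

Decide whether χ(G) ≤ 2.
A valid 2-coloring: color 1: [5, 7, 9]; color 2: [2, 3, 4, 6, 8].
(χ(G) = 2 ≤ 2.)

Yes, G is 2-colorable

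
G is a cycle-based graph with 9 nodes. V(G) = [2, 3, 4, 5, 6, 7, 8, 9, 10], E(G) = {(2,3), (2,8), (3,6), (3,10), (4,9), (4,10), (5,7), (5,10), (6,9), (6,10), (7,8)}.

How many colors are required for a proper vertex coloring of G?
χ(G) = 3

Clique number ω(G) = 3 (lower bound: χ ≥ ω).
The clique on [3, 6, 10] has size 3, forcing χ ≥ 3, and the coloring below uses 3 colors, so χ(G) = 3.
A valid 3-coloring: color 1: [2, 7, 9, 10]; color 2: [3, 4, 5, 8]; color 3: [6].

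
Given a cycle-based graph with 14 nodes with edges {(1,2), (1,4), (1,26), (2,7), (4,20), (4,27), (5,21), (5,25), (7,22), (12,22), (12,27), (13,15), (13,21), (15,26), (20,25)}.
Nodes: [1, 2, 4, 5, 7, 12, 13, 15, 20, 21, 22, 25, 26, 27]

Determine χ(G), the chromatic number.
χ(G) = 3

Clique number ω(G) = 2 (lower bound: χ ≥ ω).
Odd cycle [2, 7, 22, 12, 27, 4, 1] needs 3 colors (χ ≥ 3).
The coloring below uses 3 colors, so χ(G) = 3.
A valid 3-coloring: color 1: [1, 5, 7, 12, 15, 20]; color 2: [2, 4, 13, 22, 25, 26]; color 3: [21, 27].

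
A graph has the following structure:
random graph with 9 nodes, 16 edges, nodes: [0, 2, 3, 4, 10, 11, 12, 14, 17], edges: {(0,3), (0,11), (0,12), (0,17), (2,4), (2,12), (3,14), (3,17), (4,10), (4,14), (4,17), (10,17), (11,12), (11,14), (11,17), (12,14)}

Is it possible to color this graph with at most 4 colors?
Yes, G is 4-colorable

A valid 4-coloring: color 1: [12, 17]; color 2: [0, 4]; color 3: [2, 3, 10, 11]; color 4: [14].
(χ(G) = 3 ≤ 4.)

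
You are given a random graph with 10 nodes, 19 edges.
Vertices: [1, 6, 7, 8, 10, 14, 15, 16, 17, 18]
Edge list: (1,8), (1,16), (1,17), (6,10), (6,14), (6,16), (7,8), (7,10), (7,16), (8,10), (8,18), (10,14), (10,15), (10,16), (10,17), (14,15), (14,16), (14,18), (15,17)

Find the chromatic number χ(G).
χ(G) = 4

Clique number ω(G) = 4 (lower bound: χ ≥ ω).
The clique on [6, 10, 14, 16] has size 4, forcing χ ≥ 4, and the coloring below uses 4 colors, so χ(G) = 4.
A valid 4-coloring: color 1: [1, 10, 18]; color 2: [7, 14, 17]; color 3: [8, 15, 16]; color 4: [6].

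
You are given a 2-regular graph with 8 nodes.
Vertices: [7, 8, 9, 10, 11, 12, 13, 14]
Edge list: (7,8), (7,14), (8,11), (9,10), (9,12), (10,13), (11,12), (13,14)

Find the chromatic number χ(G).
Clique number ω(G) = 2 (lower bound: χ ≥ ω).
The graph is bipartite (no odd cycle), so 2 colors suffice: χ(G) = 2.
A valid 2-coloring: color 1: [7, 9, 11, 13]; color 2: [8, 10, 12, 14].

χ(G) = 2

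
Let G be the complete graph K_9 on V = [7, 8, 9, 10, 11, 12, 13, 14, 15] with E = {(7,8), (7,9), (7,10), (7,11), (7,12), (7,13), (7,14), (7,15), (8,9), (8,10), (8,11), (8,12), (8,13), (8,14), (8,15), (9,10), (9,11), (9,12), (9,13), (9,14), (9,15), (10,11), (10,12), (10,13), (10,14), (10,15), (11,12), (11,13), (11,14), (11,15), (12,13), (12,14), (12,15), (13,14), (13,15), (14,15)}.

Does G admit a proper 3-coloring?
The clique on vertices [7, 8, 9, 10, 11, 12, 13, 14, 15] has size 9 > 3, so it alone needs 9 colors.

No, G is not 3-colorable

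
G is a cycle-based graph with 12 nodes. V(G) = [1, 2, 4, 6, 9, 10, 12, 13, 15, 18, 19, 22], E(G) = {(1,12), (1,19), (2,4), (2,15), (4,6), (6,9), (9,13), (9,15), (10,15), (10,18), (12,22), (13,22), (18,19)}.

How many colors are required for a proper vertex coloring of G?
Clique number ω(G) = 2 (lower bound: χ ≥ ω).
Odd cycle [2, 4, 6, 9, 15] needs 3 colors (χ ≥ 3).
The coloring below uses 3 colors, so χ(G) = 3.
A valid 3-coloring: color 1: [4, 12, 13, 15, 19]; color 2: [1, 2, 9, 18, 22]; color 3: [6, 10].

χ(G) = 3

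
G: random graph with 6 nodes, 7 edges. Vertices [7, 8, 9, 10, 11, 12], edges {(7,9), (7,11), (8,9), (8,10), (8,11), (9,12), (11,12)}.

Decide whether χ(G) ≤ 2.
Yes, G is 2-colorable

A valid 2-coloring: color 1: [7, 8, 12]; color 2: [9, 10, 11].
(χ(G) = 2 ≤ 2.)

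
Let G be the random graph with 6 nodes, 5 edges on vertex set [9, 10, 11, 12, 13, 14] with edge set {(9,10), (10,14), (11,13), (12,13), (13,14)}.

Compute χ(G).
χ(G) = 2

Clique number ω(G) = 2 (lower bound: χ ≥ ω).
The graph is bipartite (no odd cycle), so 2 colors suffice: χ(G) = 2.
A valid 2-coloring: color 1: [10, 13]; color 2: [9, 11, 12, 14].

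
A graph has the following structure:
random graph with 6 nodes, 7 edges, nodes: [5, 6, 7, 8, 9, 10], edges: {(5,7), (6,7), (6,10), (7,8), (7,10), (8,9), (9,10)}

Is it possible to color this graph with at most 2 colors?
The clique on vertices [6, 7, 10] has size 3 > 2, so it alone needs 3 colors.

No, G is not 2-colorable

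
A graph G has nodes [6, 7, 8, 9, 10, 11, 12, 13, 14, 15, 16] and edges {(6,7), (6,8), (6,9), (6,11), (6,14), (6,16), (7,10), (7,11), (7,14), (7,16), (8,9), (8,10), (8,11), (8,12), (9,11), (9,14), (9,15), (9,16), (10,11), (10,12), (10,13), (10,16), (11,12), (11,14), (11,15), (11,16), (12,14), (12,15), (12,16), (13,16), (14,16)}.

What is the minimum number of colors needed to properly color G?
Clique number ω(G) = 5 (lower bound: χ ≥ ω).
The clique on [6, 9, 11, 14, 16] has size 5, forcing χ ≥ 5, and the coloring below uses 5 colors, so χ(G) = 5.
A valid 5-coloring: color 1: [11, 13]; color 2: [8, 15, 16]; color 3: [10, 14]; color 4: [6, 12]; color 5: [7, 9].

χ(G) = 5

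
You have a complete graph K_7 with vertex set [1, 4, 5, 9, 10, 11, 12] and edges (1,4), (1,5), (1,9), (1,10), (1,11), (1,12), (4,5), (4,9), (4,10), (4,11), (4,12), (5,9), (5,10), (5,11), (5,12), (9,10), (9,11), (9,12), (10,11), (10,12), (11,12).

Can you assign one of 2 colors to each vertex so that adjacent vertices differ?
The clique on vertices [1, 4, 5, 9, 10, 11, 12] has size 7 > 2, so it alone needs 7 colors.

No, G is not 2-colorable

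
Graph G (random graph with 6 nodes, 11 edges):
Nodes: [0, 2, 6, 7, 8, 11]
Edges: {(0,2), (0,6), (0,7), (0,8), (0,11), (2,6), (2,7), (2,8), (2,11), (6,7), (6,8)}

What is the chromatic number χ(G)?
Clique number ω(G) = 4 (lower bound: χ ≥ ω).
The clique on [0, 2, 6, 8] has size 4, forcing χ ≥ 4, and the coloring below uses 4 colors, so χ(G) = 4.
A valid 4-coloring: color 1: [2]; color 2: [0]; color 3: [6, 11]; color 4: [7, 8].

χ(G) = 4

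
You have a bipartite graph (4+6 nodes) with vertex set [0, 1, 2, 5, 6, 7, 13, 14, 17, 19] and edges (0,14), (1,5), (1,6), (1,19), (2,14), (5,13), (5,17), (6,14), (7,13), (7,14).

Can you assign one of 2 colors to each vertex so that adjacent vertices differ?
Yes, G is 2-colorable

A valid 2-coloring: color 1: [1, 13, 14, 17]; color 2: [0, 2, 5, 6, 7, 19].
(χ(G) = 2 ≤ 2.)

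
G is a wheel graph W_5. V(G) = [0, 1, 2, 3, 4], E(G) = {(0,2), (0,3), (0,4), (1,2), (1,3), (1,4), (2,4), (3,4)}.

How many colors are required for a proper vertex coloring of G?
Clique number ω(G) = 3 (lower bound: χ ≥ ω).
The clique on [0, 2, 4] has size 3, forcing χ ≥ 3, and the coloring below uses 3 colors, so χ(G) = 3.
A valid 3-coloring: color 1: [4]; color 2: [2, 3]; color 3: [0, 1].

χ(G) = 3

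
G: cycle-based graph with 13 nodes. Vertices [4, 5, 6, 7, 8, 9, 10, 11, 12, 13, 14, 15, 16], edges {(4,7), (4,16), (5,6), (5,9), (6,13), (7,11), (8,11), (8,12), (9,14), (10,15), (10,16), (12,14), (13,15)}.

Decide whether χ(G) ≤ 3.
A valid 3-coloring: color 1: [5, 7, 8, 14, 15, 16]; color 2: [4, 6, 9, 10, 11, 12]; color 3: [13].
(χ(G) = 3 ≤ 3.)

Yes, G is 3-colorable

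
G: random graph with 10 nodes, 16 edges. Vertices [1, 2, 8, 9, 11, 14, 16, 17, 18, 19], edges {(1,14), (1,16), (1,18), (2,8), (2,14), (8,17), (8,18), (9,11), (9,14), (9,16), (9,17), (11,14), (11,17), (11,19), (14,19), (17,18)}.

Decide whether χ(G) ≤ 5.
Yes, G is 5-colorable

A valid 5-coloring: color 1: [14, 16, 17]; color 2: [1, 8, 9, 19]; color 3: [2, 11, 18].
(χ(G) = 3 ≤ 5.)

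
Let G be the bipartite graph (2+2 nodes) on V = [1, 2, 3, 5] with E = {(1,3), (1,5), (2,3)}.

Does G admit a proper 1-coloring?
Edge (1,3) forces its endpoints to differ, so 1 color is not enough.

No, G is not 1-colorable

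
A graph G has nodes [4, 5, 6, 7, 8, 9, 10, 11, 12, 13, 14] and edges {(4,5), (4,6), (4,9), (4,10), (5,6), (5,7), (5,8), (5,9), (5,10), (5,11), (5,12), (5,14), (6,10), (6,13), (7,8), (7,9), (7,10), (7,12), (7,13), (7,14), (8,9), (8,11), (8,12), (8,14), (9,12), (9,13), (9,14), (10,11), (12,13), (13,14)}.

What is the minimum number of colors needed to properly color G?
χ(G) = 5

Clique number ω(G) = 5 (lower bound: χ ≥ ω).
The clique on [5, 7, 8, 9, 12] has size 5, forcing χ ≥ 5, and the coloring below uses 5 colors, so χ(G) = 5.
A valid 5-coloring: color 1: [5, 13]; color 2: [6, 7, 11]; color 3: [9, 10]; color 4: [4, 8]; color 5: [12, 14].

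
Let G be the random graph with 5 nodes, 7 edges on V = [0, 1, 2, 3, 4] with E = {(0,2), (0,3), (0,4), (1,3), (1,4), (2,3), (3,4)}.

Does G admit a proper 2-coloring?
The clique on vertices [0, 2, 3] has size 3 > 2, so it alone needs 3 colors.

No, G is not 2-colorable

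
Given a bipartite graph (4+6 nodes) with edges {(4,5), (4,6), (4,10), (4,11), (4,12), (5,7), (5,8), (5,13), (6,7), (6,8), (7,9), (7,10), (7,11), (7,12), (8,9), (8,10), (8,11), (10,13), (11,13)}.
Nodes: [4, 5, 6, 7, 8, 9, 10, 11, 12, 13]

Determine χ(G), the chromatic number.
Clique number ω(G) = 2 (lower bound: χ ≥ ω).
The graph is bipartite (no odd cycle), so 2 colors suffice: χ(G) = 2.
A valid 2-coloring: color 1: [4, 7, 8, 13]; color 2: [5, 6, 9, 10, 11, 12].

χ(G) = 2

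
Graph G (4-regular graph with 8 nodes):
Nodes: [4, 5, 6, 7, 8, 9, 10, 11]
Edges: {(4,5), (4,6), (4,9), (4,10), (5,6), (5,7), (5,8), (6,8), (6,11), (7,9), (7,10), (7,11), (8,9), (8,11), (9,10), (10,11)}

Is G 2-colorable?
The clique on vertices [6, 8, 11] has size 3 > 2, so it alone needs 3 colors.

No, G is not 2-colorable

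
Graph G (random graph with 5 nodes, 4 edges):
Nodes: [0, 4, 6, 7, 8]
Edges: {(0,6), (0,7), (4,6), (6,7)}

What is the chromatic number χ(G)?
Clique number ω(G) = 3 (lower bound: χ ≥ ω).
The clique on [0, 6, 7] has size 3, forcing χ ≥ 3, and the coloring below uses 3 colors, so χ(G) = 3.
A valid 3-coloring: color 1: [6, 8]; color 2: [0, 4]; color 3: [7].

χ(G) = 3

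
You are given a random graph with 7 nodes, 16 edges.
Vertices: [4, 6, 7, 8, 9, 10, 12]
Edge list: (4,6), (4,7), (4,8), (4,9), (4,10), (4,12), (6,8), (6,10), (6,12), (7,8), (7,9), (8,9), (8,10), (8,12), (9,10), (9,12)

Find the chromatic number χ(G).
Clique number ω(G) = 4 (lower bound: χ ≥ ω).
The clique on [4, 8, 9, 10] has size 4, forcing χ ≥ 4, and the coloring below uses 4 colors, so χ(G) = 4.
A valid 4-coloring: color 1: [8]; color 2: [4]; color 3: [6, 9]; color 4: [7, 10, 12].

χ(G) = 4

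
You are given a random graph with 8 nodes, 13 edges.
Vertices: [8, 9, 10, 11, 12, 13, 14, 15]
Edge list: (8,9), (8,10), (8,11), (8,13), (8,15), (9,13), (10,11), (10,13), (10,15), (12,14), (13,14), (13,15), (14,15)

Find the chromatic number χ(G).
Clique number ω(G) = 4 (lower bound: χ ≥ ω).
The clique on [8, 10, 13, 15] has size 4, forcing χ ≥ 4, and the coloring below uses 4 colors, so χ(G) = 4.
A valid 4-coloring: color 1: [11, 12, 13]; color 2: [8, 14]; color 3: [9, 15]; color 4: [10].

χ(G) = 4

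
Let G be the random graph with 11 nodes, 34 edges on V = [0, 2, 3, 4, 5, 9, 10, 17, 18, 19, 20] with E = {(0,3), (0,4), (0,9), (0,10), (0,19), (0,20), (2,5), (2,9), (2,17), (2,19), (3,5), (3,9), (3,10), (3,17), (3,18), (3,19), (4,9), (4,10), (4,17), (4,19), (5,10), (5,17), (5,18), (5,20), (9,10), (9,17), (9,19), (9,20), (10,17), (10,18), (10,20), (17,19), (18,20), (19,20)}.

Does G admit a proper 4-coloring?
Yes, G is 4-colorable

A valid 4-coloring: color 1: [10, 19]; color 2: [5, 9]; color 3: [2, 3, 4, 20]; color 4: [0, 17, 18].
(χ(G) = 4 ≤ 4.)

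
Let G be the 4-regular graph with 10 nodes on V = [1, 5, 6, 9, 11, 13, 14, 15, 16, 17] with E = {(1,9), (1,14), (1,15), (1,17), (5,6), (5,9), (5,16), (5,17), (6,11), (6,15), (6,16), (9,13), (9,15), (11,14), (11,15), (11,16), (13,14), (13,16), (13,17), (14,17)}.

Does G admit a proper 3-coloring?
Yes, G is 3-colorable

A valid 3-coloring: color 1: [1, 5, 11, 13]; color 2: [6, 9, 17]; color 3: [14, 15, 16].
(χ(G) = 3 ≤ 3.)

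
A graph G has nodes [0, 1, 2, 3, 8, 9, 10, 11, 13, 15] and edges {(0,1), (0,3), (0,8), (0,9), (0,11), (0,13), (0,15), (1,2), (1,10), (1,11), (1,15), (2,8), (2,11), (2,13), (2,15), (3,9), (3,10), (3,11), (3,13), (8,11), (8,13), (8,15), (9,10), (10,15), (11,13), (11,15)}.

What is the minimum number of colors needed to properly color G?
χ(G) = 4

Clique number ω(G) = 4 (lower bound: χ ≥ ω).
The clique on [0, 8, 11, 13] has size 4, forcing χ ≥ 4, and the coloring below uses 4 colors, so χ(G) = 4.
A valid 4-coloring: color 1: [0, 2, 10]; color 2: [9, 11]; color 3: [13, 15]; color 4: [1, 3, 8].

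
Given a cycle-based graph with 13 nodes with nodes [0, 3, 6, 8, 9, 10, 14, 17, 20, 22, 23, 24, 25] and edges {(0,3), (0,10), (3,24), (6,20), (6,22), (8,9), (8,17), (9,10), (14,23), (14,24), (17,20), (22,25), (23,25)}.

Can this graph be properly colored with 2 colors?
Odd cycle [23, 25, 22, 6, 20, 17, 8, 9, 10, 0, 3, 24, 14] needs 3 colors (χ ≥ 3).
Hence χ(G) ≥ 3 > 2, so no proper 2-coloring exists.

No, G is not 2-colorable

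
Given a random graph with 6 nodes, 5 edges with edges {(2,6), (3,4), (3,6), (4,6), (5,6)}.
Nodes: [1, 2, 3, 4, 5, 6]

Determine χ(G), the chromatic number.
Clique number ω(G) = 3 (lower bound: χ ≥ ω).
The clique on [3, 4, 6] has size 3, forcing χ ≥ 3, and the coloring below uses 3 colors, so χ(G) = 3.
A valid 3-coloring: color 1: [1, 6]; color 2: [2, 3, 5]; color 3: [4].

χ(G) = 3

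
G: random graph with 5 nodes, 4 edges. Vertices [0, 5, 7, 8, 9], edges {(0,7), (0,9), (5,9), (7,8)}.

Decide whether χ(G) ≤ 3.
A valid 3-coloring: color 1: [7, 9]; color 2: [0, 5, 8].
(χ(G) = 2 ≤ 3.)

Yes, G is 3-colorable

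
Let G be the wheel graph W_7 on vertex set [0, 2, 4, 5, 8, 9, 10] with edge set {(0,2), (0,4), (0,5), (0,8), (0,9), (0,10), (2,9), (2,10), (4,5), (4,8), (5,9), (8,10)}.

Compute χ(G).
Clique number ω(G) = 3 (lower bound: χ ≥ ω).
The clique on [0, 8, 10] has size 3, forcing χ ≥ 3, and the coloring below uses 3 colors, so χ(G) = 3.
A valid 3-coloring: color 1: [0]; color 2: [4, 9, 10]; color 3: [2, 5, 8].

χ(G) = 3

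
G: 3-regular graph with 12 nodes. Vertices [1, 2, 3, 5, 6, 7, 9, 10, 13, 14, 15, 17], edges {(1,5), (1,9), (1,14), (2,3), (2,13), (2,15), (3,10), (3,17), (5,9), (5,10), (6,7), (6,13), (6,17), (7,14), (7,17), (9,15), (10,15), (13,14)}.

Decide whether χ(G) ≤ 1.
No, G is not 1-colorable

The clique on vertices [1, 5, 9] has size 3 > 1, so it alone needs 3 colors.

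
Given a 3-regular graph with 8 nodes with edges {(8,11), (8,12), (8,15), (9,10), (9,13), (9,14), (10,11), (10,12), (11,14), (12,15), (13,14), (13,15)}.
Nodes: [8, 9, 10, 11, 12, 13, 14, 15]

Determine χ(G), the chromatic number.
χ(G) = 3

Clique number ω(G) = 3 (lower bound: χ ≥ ω).
The clique on [8, 12, 15] has size 3, forcing χ ≥ 3, and the coloring below uses 3 colors, so χ(G) = 3.
A valid 3-coloring: color 1: [11, 12, 13]; color 2: [10, 14, 15]; color 3: [8, 9].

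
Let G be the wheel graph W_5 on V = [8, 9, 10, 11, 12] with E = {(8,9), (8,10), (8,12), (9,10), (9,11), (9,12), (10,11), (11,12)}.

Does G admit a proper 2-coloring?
No, G is not 2-colorable

The clique on vertices [8, 9, 10] has size 3 > 2, so it alone needs 3 colors.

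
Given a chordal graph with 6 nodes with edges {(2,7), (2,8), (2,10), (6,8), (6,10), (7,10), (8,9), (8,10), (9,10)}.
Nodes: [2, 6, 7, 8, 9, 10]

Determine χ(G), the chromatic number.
χ(G) = 3

Clique number ω(G) = 3 (lower bound: χ ≥ ω).
The clique on [8, 9, 10] has size 3, forcing χ ≥ 3, and the coloring below uses 3 colors, so χ(G) = 3.
A valid 3-coloring: color 1: [10]; color 2: [7, 8]; color 3: [2, 6, 9].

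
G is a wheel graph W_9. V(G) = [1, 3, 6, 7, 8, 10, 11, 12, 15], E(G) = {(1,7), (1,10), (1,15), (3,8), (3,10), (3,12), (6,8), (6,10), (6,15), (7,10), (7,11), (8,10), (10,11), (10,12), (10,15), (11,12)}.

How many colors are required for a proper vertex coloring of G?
Clique number ω(G) = 3 (lower bound: χ ≥ ω).
The clique on [1, 10, 15] has size 3, forcing χ ≥ 3, and the coloring below uses 3 colors, so χ(G) = 3.
A valid 3-coloring: color 1: [10]; color 2: [7, 8, 12, 15]; color 3: [1, 3, 6, 11].

χ(G) = 3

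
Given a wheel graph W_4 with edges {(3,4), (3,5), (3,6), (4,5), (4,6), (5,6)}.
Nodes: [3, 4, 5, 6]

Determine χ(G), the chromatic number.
Clique number ω(G) = 4 (lower bound: χ ≥ ω).
The clique on [3, 4, 5, 6] has size 4, forcing χ ≥ 4, and the coloring below uses 4 colors, so χ(G) = 4.
A valid 4-coloring: color 1: [5]; color 2: [3]; color 3: [4]; color 4: [6].

χ(G) = 4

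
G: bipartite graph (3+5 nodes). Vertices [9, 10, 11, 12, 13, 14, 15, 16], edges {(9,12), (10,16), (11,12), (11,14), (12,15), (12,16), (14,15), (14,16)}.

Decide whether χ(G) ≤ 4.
Yes, G is 4-colorable

A valid 4-coloring: color 1: [10, 12, 13, 14]; color 2: [9, 11, 15, 16].
(χ(G) = 2 ≤ 4.)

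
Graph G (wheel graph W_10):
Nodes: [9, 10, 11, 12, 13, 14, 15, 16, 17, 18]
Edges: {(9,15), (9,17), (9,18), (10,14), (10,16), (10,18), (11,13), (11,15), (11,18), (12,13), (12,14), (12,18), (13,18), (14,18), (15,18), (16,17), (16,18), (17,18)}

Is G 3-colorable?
No, G is not 3-colorable

Odd cycle [16, 17, 9, 15, 11, 13, 12, 14, 10] needs 3 colors (χ ≥ 3).
Vertex 18 is adjacent to every vertex of [9, 10, 11, 12, 13, 14, 15, 16, 17], which already need 3 colors among themselves, so 18 needs a new color (χ ≥ 4).
Hence χ(G) ≥ 4 > 3, so no proper 3-coloring exists.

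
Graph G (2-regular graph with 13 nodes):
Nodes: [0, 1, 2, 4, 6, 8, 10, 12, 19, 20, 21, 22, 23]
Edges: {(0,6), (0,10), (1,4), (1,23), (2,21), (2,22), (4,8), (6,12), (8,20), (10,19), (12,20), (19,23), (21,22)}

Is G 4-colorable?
Yes, G is 4-colorable

A valid 4-coloring: color 1: [0, 1, 8, 12, 19, 22]; color 2: [2, 4, 6, 10, 20, 23]; color 3: [21].
(χ(G) = 3 ≤ 4.)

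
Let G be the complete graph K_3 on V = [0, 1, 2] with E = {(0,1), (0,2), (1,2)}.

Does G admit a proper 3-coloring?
A valid 3-coloring: color 1: [2]; color 2: [0]; color 3: [1].
(χ(G) = 3 ≤ 3.)

Yes, G is 3-colorable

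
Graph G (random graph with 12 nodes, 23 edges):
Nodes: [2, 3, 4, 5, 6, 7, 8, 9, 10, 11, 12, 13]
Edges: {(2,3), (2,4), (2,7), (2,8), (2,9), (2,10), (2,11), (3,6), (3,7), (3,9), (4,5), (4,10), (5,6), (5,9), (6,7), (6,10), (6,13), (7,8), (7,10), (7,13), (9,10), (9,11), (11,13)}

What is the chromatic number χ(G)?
χ(G) = 4

Clique number ω(G) = 3 (lower bound: χ ≥ ω).
Suppose a proper 3-coloring c exists. The clique [2, 3, 7] takes 3 distinct colors; by symmetry let c(2) = 1, c(3) = 2, c(7) = 3.
- Vertex 6: neighbors [3, 7] already have colors [2, 3] ⇒ c(6) = 1.
- Vertex 9: neighbors [2, 3] already have colors [1, 2] ⇒ c(9) = 3.
- Vertex 5: neighbors [6, 9] already have colors [1, 3] ⇒ c(5) = 2.
- Vertex 4: neighbors [2, 5] already have colors [1, 2] ⇒ c(4) = 3.
- Vertex 11: neighbors [2, 9] already have colors [1, 3] ⇒ c(11) = 2.
- Vertex 13: neighbors [6, 11, 7] already have colors [1, 2, 3] — all 3 colors blocked. Contradiction.
The forced assignments end in a contradiction, so G has no proper 3-coloring (χ ≥ 4).
The coloring below uses 4 colors, so χ(G) = 4.
A valid 4-coloring: color 1: [2, 6, 12]; color 2: [4, 7, 9]; color 3: [3, 5, 8, 10, 11]; color 4: [13].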